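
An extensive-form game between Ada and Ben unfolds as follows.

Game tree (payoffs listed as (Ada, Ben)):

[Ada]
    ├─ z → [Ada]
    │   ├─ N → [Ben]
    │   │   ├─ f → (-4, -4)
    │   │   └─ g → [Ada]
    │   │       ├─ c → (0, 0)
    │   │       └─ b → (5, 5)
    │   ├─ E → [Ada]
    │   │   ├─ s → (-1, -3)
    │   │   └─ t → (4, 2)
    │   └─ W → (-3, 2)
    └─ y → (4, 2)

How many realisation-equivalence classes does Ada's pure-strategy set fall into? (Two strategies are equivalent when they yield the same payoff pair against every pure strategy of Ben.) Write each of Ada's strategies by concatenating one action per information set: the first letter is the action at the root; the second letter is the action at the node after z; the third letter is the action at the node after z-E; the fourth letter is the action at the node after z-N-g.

Ada has 24 pure strategies: zNsc, zNsb, zNtc, zNtb, zEsc, zEsb, zEtc, zEtb, zWsc, zWsb, zWtc, zWtb, yNsc, yNsb, yNtc, yNtb, yEsc, yEsb, yEtc, yEtb, yWsc, yWsb, yWtc, yWtb. Columns: f, g.
{zNsc, zNtc} → row (-4,-4) (0,0)
{zNsb, zNtb} → row (-4,-4) (5,5)
{zEsc, zEsb} → row (-1,-3) (-1,-3)
{zEtc, zEtb, yNsc, yNsb, yNtc, yNtb, yEsc, yEsb, yEtc, yEtb, yWsc, yWsb, yWtc, yWtb} → row (4,2) (4,2)
{zWsc, zWsb, zWtc, zWtb} → row (-3,2) (-3,2)
That's 5 distinct rows out of 24 strategies.

5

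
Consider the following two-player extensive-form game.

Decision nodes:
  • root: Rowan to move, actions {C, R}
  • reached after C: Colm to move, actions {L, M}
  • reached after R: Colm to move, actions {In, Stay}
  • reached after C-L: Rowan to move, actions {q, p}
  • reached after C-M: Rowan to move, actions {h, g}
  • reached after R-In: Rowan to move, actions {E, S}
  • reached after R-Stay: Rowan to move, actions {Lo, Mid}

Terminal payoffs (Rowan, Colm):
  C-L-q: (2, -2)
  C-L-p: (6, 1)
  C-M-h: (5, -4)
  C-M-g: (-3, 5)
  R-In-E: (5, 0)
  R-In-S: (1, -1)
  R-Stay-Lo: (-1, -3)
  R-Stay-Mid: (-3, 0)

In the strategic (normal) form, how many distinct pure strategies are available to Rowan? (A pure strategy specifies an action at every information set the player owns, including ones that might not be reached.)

32

Rowan owns the root with actions {C, R} — two choices.
Rowan owns the node after C-L with actions {q, p} — two choices.
Rowan owns the node after C-M with actions {h, g} — two choices.
Rowan owns the node after R-In with actions {E, S} — two choices.
Rowan owns the node after R-Stay with actions {Lo, Mid} — two choices.
A pure strategy fixes one action at each information set independently, so the count is the product 2 × 2 × 2 × 2 × 2 = 32.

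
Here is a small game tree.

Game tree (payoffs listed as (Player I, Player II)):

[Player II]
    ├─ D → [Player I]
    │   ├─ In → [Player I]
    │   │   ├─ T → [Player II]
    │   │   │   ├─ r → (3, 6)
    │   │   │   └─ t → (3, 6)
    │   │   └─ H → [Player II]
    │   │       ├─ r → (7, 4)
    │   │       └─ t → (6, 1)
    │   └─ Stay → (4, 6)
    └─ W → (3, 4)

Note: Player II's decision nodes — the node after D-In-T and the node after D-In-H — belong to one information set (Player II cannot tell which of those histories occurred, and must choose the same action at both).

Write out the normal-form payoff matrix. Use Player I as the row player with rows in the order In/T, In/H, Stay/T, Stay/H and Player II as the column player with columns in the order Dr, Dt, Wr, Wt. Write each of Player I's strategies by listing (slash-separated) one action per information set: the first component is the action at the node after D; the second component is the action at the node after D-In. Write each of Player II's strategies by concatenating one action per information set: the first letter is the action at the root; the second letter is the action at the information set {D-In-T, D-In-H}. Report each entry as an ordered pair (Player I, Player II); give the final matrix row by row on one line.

In/T: (3,6) (3,6) (3,4) (3,4) | In/H: (7,4) (6,1) (3,4) (3,4) | Stay/T: (4,6) (4,6) (3,4) (3,4) | Stay/H: (4,6) (4,6) (3,4) (3,4)

Row In/T: Dr→(3,6), Dt→(3,6), Wr→(3,4), Wt→(3,4)
Row In/H: Dr→(7,4), Dt→(6,1), Wr→(3,4), Wt→(3,4)
Row Stay/T: Dr→(4,6), Dt→(4,6), Wr→(3,4), Wt→(3,4)
Row Stay/H: Dr→(4,6), Dt→(4,6), Wr→(3,4), Wt→(3,4)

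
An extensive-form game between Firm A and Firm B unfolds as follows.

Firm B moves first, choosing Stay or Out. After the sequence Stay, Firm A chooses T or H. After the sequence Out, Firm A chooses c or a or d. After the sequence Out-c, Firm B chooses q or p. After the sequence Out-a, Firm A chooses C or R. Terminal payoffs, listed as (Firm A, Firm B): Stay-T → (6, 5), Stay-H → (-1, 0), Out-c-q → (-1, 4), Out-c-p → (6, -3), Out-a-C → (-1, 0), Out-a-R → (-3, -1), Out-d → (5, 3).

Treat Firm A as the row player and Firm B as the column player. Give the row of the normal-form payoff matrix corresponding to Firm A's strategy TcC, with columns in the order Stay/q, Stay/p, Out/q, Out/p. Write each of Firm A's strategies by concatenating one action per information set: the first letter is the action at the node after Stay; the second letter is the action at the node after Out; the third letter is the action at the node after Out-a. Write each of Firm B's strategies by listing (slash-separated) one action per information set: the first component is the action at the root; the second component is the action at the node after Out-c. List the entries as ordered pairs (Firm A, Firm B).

vs Stay/q: Firm B plays Stay → Firm A plays T at [Stay] → (6, 5)
vs Stay/p: Firm B plays Stay → Firm A plays T at [Stay] → (6, 5)
vs Out/q: Firm B plays Out → Firm A plays c at [Out] → Firm B plays q at [Out-c] → (-1, 4)
vs Out/p: Firm B plays Out → Firm A plays c at [Out] → Firm B plays p at [Out-c] → (6, -3)

(6,5) (6,5) (-1,4) (6,-3)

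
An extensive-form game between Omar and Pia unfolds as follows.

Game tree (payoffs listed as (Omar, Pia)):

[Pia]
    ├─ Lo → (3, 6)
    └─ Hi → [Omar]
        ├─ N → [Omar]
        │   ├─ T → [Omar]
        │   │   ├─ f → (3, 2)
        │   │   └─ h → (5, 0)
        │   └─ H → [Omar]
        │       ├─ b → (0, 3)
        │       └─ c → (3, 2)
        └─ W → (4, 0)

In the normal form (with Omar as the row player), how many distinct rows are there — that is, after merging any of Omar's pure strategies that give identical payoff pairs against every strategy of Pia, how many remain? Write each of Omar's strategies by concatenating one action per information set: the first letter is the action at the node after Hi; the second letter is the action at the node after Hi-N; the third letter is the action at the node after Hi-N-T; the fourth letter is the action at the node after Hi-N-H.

4

Omar has 16 pure strategies: NTfb, NTfc, NThb, NThc, NHfb, NHfc, NHhb, NHhc, WTfb, WTfc, WThb, WThc, WHfb, WHfc, WHhb, WHhc. Columns: Lo, Hi.
{NTfb, NTfc, NHfc, NHhc} → row (3,6) (3,2)
{NThb, NThc} → row (3,6) (5,0)
{NHfb, NHhb} → row (3,6) (0,3)
{WTfb, WTfc, WThb, WThc, WHfb, WHfc, WHhb, WHhc} → row (3,6) (4,0)
That's 4 distinct rows out of 16 strategies.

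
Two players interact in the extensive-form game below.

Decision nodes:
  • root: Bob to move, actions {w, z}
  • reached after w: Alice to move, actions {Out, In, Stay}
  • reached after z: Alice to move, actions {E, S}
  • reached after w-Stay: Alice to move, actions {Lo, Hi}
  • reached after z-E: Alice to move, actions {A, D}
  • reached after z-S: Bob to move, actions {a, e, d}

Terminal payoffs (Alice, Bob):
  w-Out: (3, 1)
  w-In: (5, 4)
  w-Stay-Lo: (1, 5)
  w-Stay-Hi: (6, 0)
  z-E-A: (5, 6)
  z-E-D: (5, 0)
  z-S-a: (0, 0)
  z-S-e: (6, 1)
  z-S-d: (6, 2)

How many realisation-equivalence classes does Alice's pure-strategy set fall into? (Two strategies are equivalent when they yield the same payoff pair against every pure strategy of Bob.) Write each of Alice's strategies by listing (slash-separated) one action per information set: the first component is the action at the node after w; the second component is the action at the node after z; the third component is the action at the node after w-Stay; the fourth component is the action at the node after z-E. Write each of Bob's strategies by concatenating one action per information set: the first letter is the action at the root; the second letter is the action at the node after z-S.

12

Alice has 24 pure strategies: Out/E/Lo/A, Out/E/Lo/D, Out/E/Hi/A, Out/E/Hi/D, Out/S/Lo/A, Out/S/Lo/D, Out/S/Hi/A, Out/S/Hi/D, In/E/Lo/A, In/E/Lo/D, In/E/Hi/A, In/E/Hi/D, In/S/Lo/A, In/S/Lo/D, In/S/Hi/A, In/S/Hi/D, Stay/E/Lo/A, Stay/E/Lo/D, Stay/E/Hi/A, Stay/E/Hi/D, Stay/S/Lo/A, Stay/S/Lo/D, Stay/S/Hi/A, Stay/S/Hi/D. Columns: wa, we, wd, za, ze, zd.
{Out/E/Lo/A, Out/E/Hi/A} → row (3,1) (3,1) (3,1) (5,6) (5,6) (5,6)
{Out/E/Lo/D, Out/E/Hi/D} → row (3,1) (3,1) (3,1) (5,0) (5,0) (5,0)
{Out/S/Lo/A, Out/S/Lo/D, Out/S/Hi/A, Out/S/Hi/D} → row (3,1) (3,1) (3,1) (0,0) (6,1) (6,2)
{In/E/Lo/A, In/E/Hi/A} → row (5,4) (5,4) (5,4) (5,6) (5,6) (5,6)
{In/E/Lo/D, In/E/Hi/D} → row (5,4) (5,4) (5,4) (5,0) (5,0) (5,0)
{In/S/Lo/A, In/S/Lo/D, In/S/Hi/A, In/S/Hi/D} → row (5,4) (5,4) (5,4) (0,0) (6,1) (6,2)
{Stay/E/Lo/A} → row (1,5) (1,5) (1,5) (5,6) (5,6) (5,6)
{Stay/E/Lo/D} → row (1,5) (1,5) (1,5) (5,0) (5,0) (5,0)
{Stay/E/Hi/A} → row (6,0) (6,0) (6,0) (5,6) (5,6) (5,6)
{Stay/E/Hi/D} → row (6,0) (6,0) (6,0) (5,0) (5,0) (5,0)
{Stay/S/Lo/A, Stay/S/Lo/D} → row (1,5) (1,5) (1,5) (0,0) (6,1) (6,2)
{Stay/S/Hi/A, Stay/S/Hi/D} → row (6,0) (6,0) (6,0) (0,0) (6,1) (6,2)
That's 12 distinct rows out of 24 strategies.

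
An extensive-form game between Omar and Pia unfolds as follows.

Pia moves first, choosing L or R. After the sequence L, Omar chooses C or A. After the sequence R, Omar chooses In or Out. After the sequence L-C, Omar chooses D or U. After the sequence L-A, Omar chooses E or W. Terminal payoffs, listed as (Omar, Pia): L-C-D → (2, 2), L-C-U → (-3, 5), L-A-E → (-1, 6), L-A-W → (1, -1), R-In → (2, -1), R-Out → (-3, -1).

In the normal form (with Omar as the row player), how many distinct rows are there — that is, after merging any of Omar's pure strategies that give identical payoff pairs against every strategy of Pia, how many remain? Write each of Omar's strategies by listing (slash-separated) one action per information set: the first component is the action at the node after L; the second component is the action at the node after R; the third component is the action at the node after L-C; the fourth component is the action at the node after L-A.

8

Omar has 16 pure strategies: C/In/D/E, C/In/D/W, C/In/U/E, C/In/U/W, C/Out/D/E, C/Out/D/W, C/Out/U/E, C/Out/U/W, A/In/D/E, A/In/D/W, A/In/U/E, A/In/U/W, A/Out/D/E, A/Out/D/W, A/Out/U/E, A/Out/U/W. Columns: L, R.
{C/In/D/E, C/In/D/W} → row (2,2) (2,-1)
{C/In/U/E, C/In/U/W} → row (-3,5) (2,-1)
{C/Out/D/E, C/Out/D/W} → row (2,2) (-3,-1)
{C/Out/U/E, C/Out/U/W} → row (-3,5) (-3,-1)
{A/In/D/E, A/In/U/E} → row (-1,6) (2,-1)
{A/In/D/W, A/In/U/W} → row (1,-1) (2,-1)
{A/Out/D/E, A/Out/U/E} → row (-1,6) (-3,-1)
{A/Out/D/W, A/Out/U/W} → row (1,-1) (-3,-1)
That's 8 distinct rows out of 16 strategies.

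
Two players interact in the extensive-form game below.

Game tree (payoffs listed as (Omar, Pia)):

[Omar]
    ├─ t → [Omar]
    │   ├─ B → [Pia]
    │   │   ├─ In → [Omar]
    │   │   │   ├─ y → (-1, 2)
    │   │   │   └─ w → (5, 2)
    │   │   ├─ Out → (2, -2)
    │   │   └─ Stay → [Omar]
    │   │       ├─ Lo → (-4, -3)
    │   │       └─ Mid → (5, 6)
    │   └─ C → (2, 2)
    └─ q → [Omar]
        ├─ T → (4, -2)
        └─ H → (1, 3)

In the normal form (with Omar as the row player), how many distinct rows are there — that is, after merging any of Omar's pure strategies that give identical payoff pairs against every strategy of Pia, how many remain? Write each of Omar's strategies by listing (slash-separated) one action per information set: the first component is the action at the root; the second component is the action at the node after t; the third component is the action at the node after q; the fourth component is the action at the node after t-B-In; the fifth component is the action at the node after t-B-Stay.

7

Omar has 32 pure strategies: t/B/T/y/Lo, t/B/T/y/Mid, t/B/T/w/Lo, t/B/T/w/Mid, t/B/H/y/Lo, t/B/H/y/Mid, t/B/H/w/Lo, t/B/H/w/Mid, t/C/T/y/Lo, t/C/T/y/Mid, t/C/T/w/Lo, t/C/T/w/Mid, t/C/H/y/Lo, t/C/H/y/Mid, t/C/H/w/Lo, t/C/H/w/Mid, q/B/T/y/Lo, q/B/T/y/Mid, q/B/T/w/Lo, q/B/T/w/Mid, q/B/H/y/Lo, q/B/H/y/Mid, q/B/H/w/Lo, q/B/H/w/Mid, q/C/T/y/Lo, q/C/T/y/Mid, q/C/T/w/Lo, q/C/T/w/Mid, q/C/H/y/Lo, q/C/H/y/Mid, q/C/H/w/Lo, q/C/H/w/Mid. Columns: In, Out, Stay.
{t/B/T/y/Lo, t/B/H/y/Lo} → row (-1,2) (2,-2) (-4,-3)
{t/B/T/y/Mid, t/B/H/y/Mid} → row (-1,2) (2,-2) (5,6)
{t/B/T/w/Lo, t/B/H/w/Lo} → row (5,2) (2,-2) (-4,-3)
{t/B/T/w/Mid, t/B/H/w/Mid} → row (5,2) (2,-2) (5,6)
{t/C/T/y/Lo, t/C/T/y/Mid, t/C/T/w/Lo, t/C/T/w/Mid, t/C/H/y/Lo, t/C/H/y/Mid, t/C/H/w/Lo, t/C/H/w/Mid} → row (2,2) (2,2) (2,2)
{q/B/T/y/Lo, q/B/T/y/Mid, q/B/T/w/Lo, q/B/T/w/Mid, q/C/T/y/Lo, q/C/T/y/Mid, q/C/T/w/Lo, q/C/T/w/Mid} → row (4,-2) (4,-2) (4,-2)
{q/B/H/y/Lo, q/B/H/y/Mid, q/B/H/w/Lo, q/B/H/w/Mid, q/C/H/y/Lo, q/C/H/y/Mid, q/C/H/w/Lo, q/C/H/w/Mid} → row (1,3) (1,3) (1,3)
That's 7 distinct rows out of 32 strategies.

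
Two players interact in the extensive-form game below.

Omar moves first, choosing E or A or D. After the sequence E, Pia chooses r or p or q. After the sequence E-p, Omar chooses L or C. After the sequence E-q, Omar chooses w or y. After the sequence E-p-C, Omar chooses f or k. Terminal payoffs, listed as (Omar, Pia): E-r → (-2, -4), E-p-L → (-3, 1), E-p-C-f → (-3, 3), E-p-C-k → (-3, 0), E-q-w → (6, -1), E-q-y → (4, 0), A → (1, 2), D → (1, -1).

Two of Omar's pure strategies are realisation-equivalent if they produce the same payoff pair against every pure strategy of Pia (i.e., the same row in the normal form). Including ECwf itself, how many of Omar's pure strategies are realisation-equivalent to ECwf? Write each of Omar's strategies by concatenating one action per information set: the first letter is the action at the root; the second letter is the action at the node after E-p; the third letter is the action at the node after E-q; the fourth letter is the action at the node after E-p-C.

1

Row for ECwf (columns r, p, q): (-2,-4) (-3,3) (6,-1).
Every one of Omar's information sets is on the play path for some reply by Pia when Omar follows ECwf.
Changing the action at any of them therefore changes at least one column, so only ECwf itself gives this row.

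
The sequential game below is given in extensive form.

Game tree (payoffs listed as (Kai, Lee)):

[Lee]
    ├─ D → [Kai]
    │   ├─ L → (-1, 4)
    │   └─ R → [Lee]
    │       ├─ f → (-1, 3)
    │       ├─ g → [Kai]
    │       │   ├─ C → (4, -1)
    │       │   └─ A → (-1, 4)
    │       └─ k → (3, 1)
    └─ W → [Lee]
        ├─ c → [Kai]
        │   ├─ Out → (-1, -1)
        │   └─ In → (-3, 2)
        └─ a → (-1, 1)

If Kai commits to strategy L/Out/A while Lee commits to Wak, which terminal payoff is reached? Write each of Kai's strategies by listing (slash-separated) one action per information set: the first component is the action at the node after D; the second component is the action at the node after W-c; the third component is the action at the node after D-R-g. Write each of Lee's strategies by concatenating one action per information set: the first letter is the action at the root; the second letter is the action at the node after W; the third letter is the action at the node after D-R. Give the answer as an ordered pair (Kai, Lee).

(-1, 1)

Trace the play path from the root:
  Lee plays W
  Lee plays a at [W]
→ terminal payoff (-1, 1).
(Kai's choice at the node after D is never reached on this path, so it doesn't affect the outcome.)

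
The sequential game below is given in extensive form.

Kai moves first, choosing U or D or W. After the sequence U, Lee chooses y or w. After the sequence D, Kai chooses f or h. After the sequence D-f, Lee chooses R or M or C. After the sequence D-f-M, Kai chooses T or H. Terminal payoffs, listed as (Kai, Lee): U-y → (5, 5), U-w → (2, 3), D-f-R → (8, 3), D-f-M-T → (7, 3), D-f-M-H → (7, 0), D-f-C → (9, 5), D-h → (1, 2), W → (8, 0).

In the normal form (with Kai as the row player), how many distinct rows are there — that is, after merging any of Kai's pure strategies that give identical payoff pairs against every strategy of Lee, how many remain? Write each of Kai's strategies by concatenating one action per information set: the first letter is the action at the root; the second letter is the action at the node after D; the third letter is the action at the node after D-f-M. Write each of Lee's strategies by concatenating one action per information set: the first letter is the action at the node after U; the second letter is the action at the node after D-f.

5

Kai has 12 pure strategies: UfT, UfH, UhT, UhH, DfT, DfH, DhT, DhH, WfT, WfH, WhT, WhH. Columns: yR, yM, yC, wR, wM, wC.
{UfT, UfH, UhT, UhH} → row (5,5) (5,5) (5,5) (2,3) (2,3) (2,3)
{DfT} → row (8,3) (7,3) (9,5) (8,3) (7,3) (9,5)
{DfH} → row (8,3) (7,0) (9,5) (8,3) (7,0) (9,5)
{DhT, DhH} → row (1,2) (1,2) (1,2) (1,2) (1,2) (1,2)
{WfT, WfH, WhT, WhH} → row (8,0) (8,0) (8,0) (8,0) (8,0) (8,0)
That's 5 distinct rows out of 12 strategies.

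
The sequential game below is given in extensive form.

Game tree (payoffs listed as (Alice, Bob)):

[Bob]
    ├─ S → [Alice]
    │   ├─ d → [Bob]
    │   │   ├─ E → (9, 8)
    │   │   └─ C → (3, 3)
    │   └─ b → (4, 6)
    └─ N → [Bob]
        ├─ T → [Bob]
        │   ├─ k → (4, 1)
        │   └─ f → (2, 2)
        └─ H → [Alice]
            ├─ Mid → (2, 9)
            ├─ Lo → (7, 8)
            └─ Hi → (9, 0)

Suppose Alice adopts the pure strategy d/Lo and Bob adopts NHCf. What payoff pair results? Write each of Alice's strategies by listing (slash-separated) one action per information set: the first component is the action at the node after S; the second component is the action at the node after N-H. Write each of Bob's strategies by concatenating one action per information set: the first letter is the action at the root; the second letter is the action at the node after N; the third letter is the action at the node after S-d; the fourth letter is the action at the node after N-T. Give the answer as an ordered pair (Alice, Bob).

(7, 8)

Trace the play path from the root:
  Bob plays N
  Bob plays H at [N]
  Alice plays Lo at [N-H]
→ terminal payoff (7, 8).
(Alice's choice at the node after S is never reached on this path, so it doesn't affect the outcome.)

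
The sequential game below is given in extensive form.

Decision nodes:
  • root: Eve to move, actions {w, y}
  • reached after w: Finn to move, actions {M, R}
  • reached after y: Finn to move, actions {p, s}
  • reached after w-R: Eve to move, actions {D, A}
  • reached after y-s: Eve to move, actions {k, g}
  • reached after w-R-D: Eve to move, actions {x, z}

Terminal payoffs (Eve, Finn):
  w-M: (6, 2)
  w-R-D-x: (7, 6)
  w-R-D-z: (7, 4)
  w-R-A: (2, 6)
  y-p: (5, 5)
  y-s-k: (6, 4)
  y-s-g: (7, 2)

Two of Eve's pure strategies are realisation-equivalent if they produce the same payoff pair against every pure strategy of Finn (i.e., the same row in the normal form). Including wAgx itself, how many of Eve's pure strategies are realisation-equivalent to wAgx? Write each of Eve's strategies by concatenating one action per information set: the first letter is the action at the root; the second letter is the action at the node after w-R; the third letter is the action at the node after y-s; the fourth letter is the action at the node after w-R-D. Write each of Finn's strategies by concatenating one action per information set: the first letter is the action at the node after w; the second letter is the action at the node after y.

Row for wAgx (columns Mp, Ms, Rp, Rs): (6,2) (6,2) (2,6) (2,6).
Under wAgx, Eve's choice at the node after y-s and at the node after w-R-D can never be reached regardless of what Finn does, so varying those choices leaves every outcome unchanged.
Holding the reachable choices fixed and varying the unreachable ones freely already gives 2 × 2 = 4 equivalent strategies.
No other strategy reproduces this row, so those 4 are the full class: wAkx, wAkz, wAgx, wAgz.

4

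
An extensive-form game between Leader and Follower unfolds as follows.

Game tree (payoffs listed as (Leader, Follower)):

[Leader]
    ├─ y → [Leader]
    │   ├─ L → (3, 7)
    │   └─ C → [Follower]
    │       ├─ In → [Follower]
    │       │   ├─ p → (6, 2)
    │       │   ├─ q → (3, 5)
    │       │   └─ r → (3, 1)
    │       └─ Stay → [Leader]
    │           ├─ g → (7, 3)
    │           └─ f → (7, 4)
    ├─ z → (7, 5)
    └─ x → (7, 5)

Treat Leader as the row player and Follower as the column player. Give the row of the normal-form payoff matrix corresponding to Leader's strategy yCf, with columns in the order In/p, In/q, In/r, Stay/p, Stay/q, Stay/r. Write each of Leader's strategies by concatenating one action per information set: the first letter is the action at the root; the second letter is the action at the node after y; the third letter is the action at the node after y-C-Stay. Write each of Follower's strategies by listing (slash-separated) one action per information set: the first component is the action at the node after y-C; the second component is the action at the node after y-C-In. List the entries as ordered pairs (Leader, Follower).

vs In/p: Leader plays y → Leader plays C at [y] → Follower plays In at [y-C] → Follower plays p at [y-C-In] → (6, 2)
vs In/q: Leader plays y → Leader plays C at [y] → Follower plays In at [y-C] → Follower plays q at [y-C-In] → (3, 5)
vs In/r: Leader plays y → Leader plays C at [y] → Follower plays In at [y-C] → Follower plays r at [y-C-In] → (3, 1)
vs Stay/p: Leader plays y → Leader plays C at [y] → Follower plays Stay at [y-C] → Leader plays f at [y-C-Stay] → (7, 4)
vs Stay/q: Leader plays y → Leader plays C at [y] → Follower plays Stay at [y-C] → Leader plays f at [y-C-Stay] → (7, 4)
vs Stay/r: Leader plays y → Leader plays C at [y] → Follower plays Stay at [y-C] → Leader plays f at [y-C-Stay] → (7, 4)

(6,2) (3,5) (3,1) (7,4) (7,4) (7,4)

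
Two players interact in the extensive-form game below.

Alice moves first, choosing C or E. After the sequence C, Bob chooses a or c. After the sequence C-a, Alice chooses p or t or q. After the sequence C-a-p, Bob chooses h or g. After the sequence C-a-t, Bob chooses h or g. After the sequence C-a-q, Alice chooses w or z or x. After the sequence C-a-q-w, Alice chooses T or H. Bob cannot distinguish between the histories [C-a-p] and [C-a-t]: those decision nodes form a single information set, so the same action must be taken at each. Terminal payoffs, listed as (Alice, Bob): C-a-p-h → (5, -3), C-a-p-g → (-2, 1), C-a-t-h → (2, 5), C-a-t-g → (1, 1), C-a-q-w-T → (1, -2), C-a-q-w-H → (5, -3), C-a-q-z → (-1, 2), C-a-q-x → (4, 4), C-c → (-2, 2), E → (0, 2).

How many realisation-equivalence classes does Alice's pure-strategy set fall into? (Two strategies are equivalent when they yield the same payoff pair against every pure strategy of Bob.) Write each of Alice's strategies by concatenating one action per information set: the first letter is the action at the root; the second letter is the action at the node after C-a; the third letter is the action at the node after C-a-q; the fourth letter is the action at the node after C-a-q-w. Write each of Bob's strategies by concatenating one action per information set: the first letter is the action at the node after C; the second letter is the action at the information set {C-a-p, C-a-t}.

7

Alice has 36 pure strategies: CpwT, CpwH, CpzT, CpzH, CpxT, CpxH, CtwT, CtwH, CtzT, CtzH, CtxT, CtxH, CqwT, CqwH, CqzT, CqzH, CqxT, CqxH, EpwT, EpwH, EpzT, EpzH, EpxT, EpxH, EtwT, EtwH, EtzT, EtzH, EtxT, EtxH, EqwT, EqwH, EqzT, EqzH, EqxT, EqxH. Columns: ah, ag, ch, cg.
{CpwT, CpwH, CpzT, CpzH, CpxT, CpxH} → row (5,-3) (-2,1) (-2,2) (-2,2)
{CtwT, CtwH, CtzT, CtzH, CtxT, CtxH} → row (2,5) (1,1) (-2,2) (-2,2)
{CqwT} → row (1,-2) (1,-2) (-2,2) (-2,2)
{CqwH} → row (5,-3) (5,-3) (-2,2) (-2,2)
{CqzT, CqzH} → row (-1,2) (-1,2) (-2,2) (-2,2)
{CqxT, CqxH} → row (4,4) (4,4) (-2,2) (-2,2)
{EpwT, EpwH, EpzT, EpzH, EpxT, EpxH, EtwT, EtwH, EtzT, EtzH, EtxT, EtxH, EqwT, EqwH, EqzT, EqzH, EqxT, EqxH} → row (0,2) (0,2) (0,2) (0,2)
That's 7 distinct rows out of 36 strategies.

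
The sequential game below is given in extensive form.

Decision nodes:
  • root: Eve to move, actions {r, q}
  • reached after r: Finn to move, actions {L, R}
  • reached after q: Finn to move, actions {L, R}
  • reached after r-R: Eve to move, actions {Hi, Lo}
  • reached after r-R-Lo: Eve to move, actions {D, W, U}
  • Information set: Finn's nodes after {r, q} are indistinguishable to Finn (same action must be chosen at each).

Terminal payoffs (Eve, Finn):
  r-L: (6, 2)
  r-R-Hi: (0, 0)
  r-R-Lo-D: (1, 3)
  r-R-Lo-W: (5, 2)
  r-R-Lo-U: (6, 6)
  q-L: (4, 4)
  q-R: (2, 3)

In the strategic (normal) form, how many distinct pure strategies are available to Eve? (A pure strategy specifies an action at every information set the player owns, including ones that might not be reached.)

Eve owns the root with actions {r, q} — two choices.
Eve owns the node after r-R with actions {Hi, Lo} — two choices.
Eve owns the node after r-R-Lo with actions {D, W, U} — three choices.
A pure strategy fixes one action at each information set independently, so the count is the product 2 × 2 × 3 = 12.
(For reference, Finn has 2 pure strategies, giving a 12×2 normal-form matrix.)

12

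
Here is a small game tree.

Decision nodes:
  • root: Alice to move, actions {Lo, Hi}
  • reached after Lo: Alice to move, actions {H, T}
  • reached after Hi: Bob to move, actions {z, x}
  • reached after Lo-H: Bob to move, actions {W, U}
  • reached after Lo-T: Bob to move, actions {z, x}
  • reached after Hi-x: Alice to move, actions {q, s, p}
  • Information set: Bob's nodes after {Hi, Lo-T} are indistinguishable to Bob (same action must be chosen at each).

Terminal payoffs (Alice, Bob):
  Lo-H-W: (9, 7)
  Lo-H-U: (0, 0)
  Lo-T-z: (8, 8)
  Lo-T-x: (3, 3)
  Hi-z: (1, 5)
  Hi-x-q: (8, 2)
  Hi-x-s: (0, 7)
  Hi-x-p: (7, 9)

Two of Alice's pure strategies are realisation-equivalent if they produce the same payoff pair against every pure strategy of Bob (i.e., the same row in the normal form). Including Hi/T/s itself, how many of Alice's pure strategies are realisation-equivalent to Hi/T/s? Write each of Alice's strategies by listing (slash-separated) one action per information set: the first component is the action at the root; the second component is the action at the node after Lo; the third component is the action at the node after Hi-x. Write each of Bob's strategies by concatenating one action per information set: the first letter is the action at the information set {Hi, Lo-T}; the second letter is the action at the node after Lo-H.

2

Row for Hi/T/s (columns zW, zU, xW, xU): (1,5) (1,5) (0,7) (0,7).
Under Hi/T/s, Alice's choice at the node after Lo can never be reached regardless of what Bob does, so varying those choices leaves every outcome unchanged.
Holding the reachable choices fixed and varying the unreachable one freely already gives 2 equivalent strategies.
No other strategy reproduces this row, so those 2 are the full class: Hi/H/s, Hi/T/s.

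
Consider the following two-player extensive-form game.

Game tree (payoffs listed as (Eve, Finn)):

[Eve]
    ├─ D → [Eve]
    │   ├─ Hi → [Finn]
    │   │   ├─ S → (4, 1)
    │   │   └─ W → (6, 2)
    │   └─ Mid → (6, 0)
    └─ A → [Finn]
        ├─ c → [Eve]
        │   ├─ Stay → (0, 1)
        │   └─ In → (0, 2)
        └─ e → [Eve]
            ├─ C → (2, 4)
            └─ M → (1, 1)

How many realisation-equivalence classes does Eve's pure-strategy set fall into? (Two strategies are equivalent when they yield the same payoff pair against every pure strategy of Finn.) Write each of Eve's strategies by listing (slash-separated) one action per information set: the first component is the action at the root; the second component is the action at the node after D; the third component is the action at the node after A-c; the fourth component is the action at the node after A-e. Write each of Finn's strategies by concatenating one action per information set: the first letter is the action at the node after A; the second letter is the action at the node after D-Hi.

Eve has 16 pure strategies: D/Hi/Stay/C, D/Hi/Stay/M, D/Hi/In/C, D/Hi/In/M, D/Mid/Stay/C, D/Mid/Stay/M, D/Mid/In/C, D/Mid/In/M, A/Hi/Stay/C, A/Hi/Stay/M, A/Hi/In/C, A/Hi/In/M, A/Mid/Stay/C, A/Mid/Stay/M, A/Mid/In/C, A/Mid/In/M. Columns: cS, cW, eS, eW.
{D/Hi/Stay/C, D/Hi/Stay/M, D/Hi/In/C, D/Hi/In/M} → row (4,1) (6,2) (4,1) (6,2)
{D/Mid/Stay/C, D/Mid/Stay/M, D/Mid/In/C, D/Mid/In/M} → row (6,0) (6,0) (6,0) (6,0)
{A/Hi/Stay/C, A/Mid/Stay/C} → row (0,1) (0,1) (2,4) (2,4)
{A/Hi/Stay/M, A/Mid/Stay/M} → row (0,1) (0,1) (1,1) (1,1)
{A/Hi/In/C, A/Mid/In/C} → row (0,2) (0,2) (2,4) (2,4)
{A/Hi/In/M, A/Mid/In/M} → row (0,2) (0,2) (1,1) (1,1)
That's 6 distinct rows out of 16 strategies.

6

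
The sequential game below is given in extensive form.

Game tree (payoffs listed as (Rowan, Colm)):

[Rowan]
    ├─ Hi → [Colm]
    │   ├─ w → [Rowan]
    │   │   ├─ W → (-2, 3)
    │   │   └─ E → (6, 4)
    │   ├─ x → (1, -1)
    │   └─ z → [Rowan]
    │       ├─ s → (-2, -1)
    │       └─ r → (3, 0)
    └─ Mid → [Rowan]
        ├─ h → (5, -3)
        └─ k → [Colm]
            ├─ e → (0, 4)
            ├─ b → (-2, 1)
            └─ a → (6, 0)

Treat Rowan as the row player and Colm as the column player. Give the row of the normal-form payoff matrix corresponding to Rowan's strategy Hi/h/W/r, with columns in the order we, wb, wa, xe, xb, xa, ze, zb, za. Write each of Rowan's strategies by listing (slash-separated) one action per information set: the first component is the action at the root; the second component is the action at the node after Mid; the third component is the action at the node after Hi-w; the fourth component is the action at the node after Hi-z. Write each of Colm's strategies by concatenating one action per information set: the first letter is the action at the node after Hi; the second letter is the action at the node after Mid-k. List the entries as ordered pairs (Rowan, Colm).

(-2,3) (-2,3) (-2,3) (1,-1) (1,-1) (1,-1) (3,0) (3,0) (3,0)

vs we: Rowan plays Hi → Colm plays w at [Hi] → Rowan plays W at [Hi-w] → (-2, 3)
vs wb: Rowan plays Hi → Colm plays w at [Hi] → Rowan plays W at [Hi-w] → (-2, 3)
vs wa: Rowan plays Hi → Colm plays w at [Hi] → Rowan plays W at [Hi-w] → (-2, 3)
vs xe: Rowan plays Hi → Colm plays x at [Hi] → (1, -1)
vs xb: Rowan plays Hi → Colm plays x at [Hi] → (1, -1)
vs xa: Rowan plays Hi → Colm plays x at [Hi] → (1, -1)
vs ze: Rowan plays Hi → Colm plays z at [Hi] → Rowan plays r at [Hi-z] → (3, 0)
vs zb: Rowan plays Hi → Colm plays z at [Hi] → Rowan plays r at [Hi-z] → (3, 0)
vs za: Rowan plays Hi → Colm plays z at [Hi] → Rowan plays r at [Hi-z] → (3, 0)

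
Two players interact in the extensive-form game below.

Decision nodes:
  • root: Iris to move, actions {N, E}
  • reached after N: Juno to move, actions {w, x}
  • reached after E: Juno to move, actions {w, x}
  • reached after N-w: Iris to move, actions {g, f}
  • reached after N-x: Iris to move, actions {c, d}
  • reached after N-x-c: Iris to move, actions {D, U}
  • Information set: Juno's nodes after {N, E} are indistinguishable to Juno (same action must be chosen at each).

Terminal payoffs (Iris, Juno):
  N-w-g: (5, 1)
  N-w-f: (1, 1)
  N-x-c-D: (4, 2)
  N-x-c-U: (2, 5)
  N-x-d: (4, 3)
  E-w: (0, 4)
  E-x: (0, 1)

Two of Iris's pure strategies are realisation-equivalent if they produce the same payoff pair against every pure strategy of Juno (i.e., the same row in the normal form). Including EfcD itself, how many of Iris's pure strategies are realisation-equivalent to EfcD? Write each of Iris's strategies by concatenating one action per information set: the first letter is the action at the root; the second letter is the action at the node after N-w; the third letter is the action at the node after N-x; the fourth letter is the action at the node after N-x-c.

8

Row for EfcD (columns w, x): (0,4) (0,1).
Under EfcD, Iris's choice at the node after N-w and at the node after N-x and at the node after N-x-c can never be reached regardless of what Juno does, so varying those choices leaves every outcome unchanged.
Holding the reachable choices fixed and varying the unreachable ones freely already gives 2 × 2 × 2 = 8 equivalent strategies.
No other strategy reproduces this row, so those 8 are the full class: EgcD, EgcU, EgdD, EgdU, EfcD, EfcU, EfdD, EfdU.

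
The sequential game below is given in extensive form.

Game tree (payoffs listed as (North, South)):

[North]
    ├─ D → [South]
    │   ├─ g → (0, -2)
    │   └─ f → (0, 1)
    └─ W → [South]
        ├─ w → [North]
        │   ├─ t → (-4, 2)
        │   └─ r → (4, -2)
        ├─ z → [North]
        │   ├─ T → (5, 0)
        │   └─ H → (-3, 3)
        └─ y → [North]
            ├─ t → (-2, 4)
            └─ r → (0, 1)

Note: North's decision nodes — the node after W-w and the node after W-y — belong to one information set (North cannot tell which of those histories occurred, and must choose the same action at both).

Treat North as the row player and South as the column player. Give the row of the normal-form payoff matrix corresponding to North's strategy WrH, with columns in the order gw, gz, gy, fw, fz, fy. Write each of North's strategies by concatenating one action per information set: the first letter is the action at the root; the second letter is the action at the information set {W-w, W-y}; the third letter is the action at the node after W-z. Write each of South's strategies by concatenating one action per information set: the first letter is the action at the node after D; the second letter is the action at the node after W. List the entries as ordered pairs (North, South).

(4,-2) (-3,3) (0,1) (4,-2) (-3,3) (0,1)

vs gw: North plays W → South plays w at [W] → North plays r at [W-w] → (4, -2)
vs gz: North plays W → South plays z at [W] → North plays H at [W-z] → (-3, 3)
vs gy: North plays W → South plays y at [W] → North plays r at [W-y] → (0, 1)
vs fw: North plays W → South plays w at [W] → North plays r at [W-w] → (4, -2)
vs fz: North plays W → South plays z at [W] → North plays H at [W-z] → (-3, 3)
vs fy: North plays W → South plays y at [W] → North plays r at [W-y] → (0, 1)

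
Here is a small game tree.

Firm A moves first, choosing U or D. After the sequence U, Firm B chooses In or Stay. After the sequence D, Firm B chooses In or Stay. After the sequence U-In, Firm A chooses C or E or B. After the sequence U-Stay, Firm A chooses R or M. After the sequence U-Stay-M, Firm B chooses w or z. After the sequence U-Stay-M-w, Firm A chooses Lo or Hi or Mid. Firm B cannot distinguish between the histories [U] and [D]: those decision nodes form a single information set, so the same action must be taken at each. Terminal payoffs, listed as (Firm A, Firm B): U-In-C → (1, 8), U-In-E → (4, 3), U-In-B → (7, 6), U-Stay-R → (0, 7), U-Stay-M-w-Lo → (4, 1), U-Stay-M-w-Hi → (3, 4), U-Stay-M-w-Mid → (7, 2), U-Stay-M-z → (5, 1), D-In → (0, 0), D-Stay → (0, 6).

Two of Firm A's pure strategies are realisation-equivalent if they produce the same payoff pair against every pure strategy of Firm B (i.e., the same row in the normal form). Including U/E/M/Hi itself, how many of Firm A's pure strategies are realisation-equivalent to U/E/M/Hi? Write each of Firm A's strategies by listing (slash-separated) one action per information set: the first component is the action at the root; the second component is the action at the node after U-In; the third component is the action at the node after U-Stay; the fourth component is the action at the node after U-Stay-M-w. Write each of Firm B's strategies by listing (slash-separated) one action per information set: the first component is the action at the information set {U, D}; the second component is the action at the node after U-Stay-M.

1

Row for U/E/M/Hi (columns In/w, In/z, Stay/w, Stay/z): (4,3) (4,3) (3,4) (5,1).
Every one of Firm A's information sets is on the play path for some reply by Firm B when Firm A follows U/E/M/Hi.
Changing the action at any of them therefore changes at least one column, so only U/E/M/Hi itself gives this row.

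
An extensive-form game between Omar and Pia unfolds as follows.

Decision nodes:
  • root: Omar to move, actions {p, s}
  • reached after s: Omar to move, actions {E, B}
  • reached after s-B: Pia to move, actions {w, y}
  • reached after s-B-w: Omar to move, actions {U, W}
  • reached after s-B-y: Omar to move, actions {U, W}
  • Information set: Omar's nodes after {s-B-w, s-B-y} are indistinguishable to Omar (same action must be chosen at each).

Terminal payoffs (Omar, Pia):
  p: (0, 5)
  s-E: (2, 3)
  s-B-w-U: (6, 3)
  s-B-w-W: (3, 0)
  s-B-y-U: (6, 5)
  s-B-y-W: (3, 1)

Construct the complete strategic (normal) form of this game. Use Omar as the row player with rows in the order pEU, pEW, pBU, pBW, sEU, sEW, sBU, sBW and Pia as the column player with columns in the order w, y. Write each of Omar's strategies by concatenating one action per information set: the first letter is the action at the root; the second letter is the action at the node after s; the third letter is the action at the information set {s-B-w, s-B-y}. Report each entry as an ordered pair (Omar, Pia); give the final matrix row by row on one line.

Row pEU: w→(0,5), y→(0,5)
Row pEW: w→(0,5), y→(0,5)
Row pBU: w→(0,5), y→(0,5)
Row pBW: w→(0,5), y→(0,5)
Row sEU: w→(2,3), y→(2,3)
Row sEW: w→(2,3), y→(2,3)
Row sBU: w→(6,3), y→(6,5)
Row sBW: w→(3,0), y→(3,1)

pEU: (0,5) (0,5) | pEW: (0,5) (0,5) | pBU: (0,5) (0,5) | pBW: (0,5) (0,5) | sEU: (2,3) (2,3) | sEW: (2,3) (2,3) | sBU: (6,3) (6,5) | sBW: (3,0) (3,1)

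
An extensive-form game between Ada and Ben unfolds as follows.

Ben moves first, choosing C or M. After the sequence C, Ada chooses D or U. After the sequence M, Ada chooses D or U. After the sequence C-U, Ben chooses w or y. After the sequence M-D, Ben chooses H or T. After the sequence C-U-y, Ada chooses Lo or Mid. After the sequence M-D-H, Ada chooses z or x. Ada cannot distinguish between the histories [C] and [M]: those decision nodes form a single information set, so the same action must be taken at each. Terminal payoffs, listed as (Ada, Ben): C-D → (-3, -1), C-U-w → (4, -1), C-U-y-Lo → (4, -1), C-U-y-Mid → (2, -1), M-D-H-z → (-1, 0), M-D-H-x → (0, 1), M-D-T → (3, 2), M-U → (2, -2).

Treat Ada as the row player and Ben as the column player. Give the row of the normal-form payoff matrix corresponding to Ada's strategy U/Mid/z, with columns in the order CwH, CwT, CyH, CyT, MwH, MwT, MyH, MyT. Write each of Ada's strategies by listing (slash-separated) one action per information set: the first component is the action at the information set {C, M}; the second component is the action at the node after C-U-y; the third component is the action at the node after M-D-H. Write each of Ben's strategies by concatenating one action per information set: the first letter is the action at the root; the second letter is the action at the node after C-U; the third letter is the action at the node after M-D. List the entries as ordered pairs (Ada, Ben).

(4,-1) (4,-1) (2,-1) (2,-1) (2,-2) (2,-2) (2,-2) (2,-2)

vs CwH: Ben plays C → Ada plays U at [C] → Ben plays w at [C-U] → (4, -1)
vs CwT: Ben plays C → Ada plays U at [C] → Ben plays w at [C-U] → (4, -1)
vs CyH: Ben plays C → Ada plays U at [C] → Ben plays y at [C-U] → Ada plays Mid at [C-U-y] → (2, -1)
vs CyT: Ben plays C → Ada plays U at [C] → Ben plays y at [C-U] → Ada plays Mid at [C-U-y] → (2, -1)
vs MwH: Ben plays M → Ada plays U at [M] → (2, -2)
vs MwT: Ben plays M → Ada plays U at [M] → (2, -2)
vs MyH: Ben plays M → Ada plays U at [M] → (2, -2)
vs MyT: Ben plays M → Ada plays U at [M] → (2, -2)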